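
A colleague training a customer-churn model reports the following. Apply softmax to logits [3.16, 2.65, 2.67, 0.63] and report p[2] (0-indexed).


Exponentials: e^3.16=23.5706, e^2.65=14.154, e^2.67=14.44, e^0.63=1.8776
Sum = 54.0422
Softmax = [0.4362, 0.2619, 0.2672, 0.0347]
p[2] = 14.44/54.0422 = 0.2672

0.2672


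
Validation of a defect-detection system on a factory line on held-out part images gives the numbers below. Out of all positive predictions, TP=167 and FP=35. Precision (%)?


Precision = TP/(TP+FP)
= 167/(167+35)
= 167/202 = 82.67%

82.67%


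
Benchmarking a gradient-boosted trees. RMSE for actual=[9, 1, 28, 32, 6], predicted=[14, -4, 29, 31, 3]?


MSE = 61/5 = 12.2
RMSE = √(61/5) = 3.4928

3.4928


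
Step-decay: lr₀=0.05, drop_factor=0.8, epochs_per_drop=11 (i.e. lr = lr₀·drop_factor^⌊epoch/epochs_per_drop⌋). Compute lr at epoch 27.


n_drops = ⌊27/11⌋ = 2
lr = 0.05·0.8^2 = 0.05·0.64 = 0.032

0.032


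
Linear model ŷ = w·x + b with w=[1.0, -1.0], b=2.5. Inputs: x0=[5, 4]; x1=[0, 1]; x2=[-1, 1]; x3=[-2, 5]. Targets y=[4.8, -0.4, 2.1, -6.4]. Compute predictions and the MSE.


ŷ0 = (1.0)·(5) + (-1.0)·(4) + 2.5 = 3.5
ŷ1 = (1.0)·(0) + (-1.0)·(1) + 2.5 = 1.5
ŷ2 = (1.0)·(-1) + (-1.0)·(1) + 2.5 = 0.5
ŷ3 = (1.0)·(-2) + (-1.0)·(5) + 2.5 = -4.5
errors² = [1.69, 3.61, 2.56, 3.61]
MSE = 11.4700/4 = 2.8675

2.8675


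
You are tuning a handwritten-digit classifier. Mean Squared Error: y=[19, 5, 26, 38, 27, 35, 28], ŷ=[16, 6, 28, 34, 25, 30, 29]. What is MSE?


Squared errors: (19-16)²=9, (5-6)²=1, (26-28)²=4, (38-34)²=16, (27-25)²=4, (35-30)²=25, (28-29)²=1
Sum = 60
MSE = 60/7 = 60/7

60/7


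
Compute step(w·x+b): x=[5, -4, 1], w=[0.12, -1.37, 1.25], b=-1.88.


z = (5)·(0.12) + (-4)·(-1.37) + (1)·(1.25) - 1.88
  = 5.45
step(z) = 1 (z≥0)

1


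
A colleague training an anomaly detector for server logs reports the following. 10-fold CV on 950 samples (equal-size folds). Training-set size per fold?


Fold size = 950/10 = 95
Training per fold = 950 - 95 = 855

855


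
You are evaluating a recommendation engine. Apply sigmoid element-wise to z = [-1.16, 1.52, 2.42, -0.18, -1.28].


σ(-1.16) = 1/(1+e^1.16) = 0.2387
σ(1.52) = 1/(1+e^-1.52) = 0.8205
σ(2.42) = 1/(1+e^-2.42) = 0.9183
σ(-0.18) = 1/(1+e^0.18) = 0.4551
σ(-1.28) = 1/(1+e^1.28) = 0.2176
result = [0.2387, 0.8205, 0.9183, 0.4551, 0.2176]

[0.2387, 0.8205, 0.9183, 0.4551, 0.2176]


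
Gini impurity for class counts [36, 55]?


Probabilities: [36/91, 55/91] ≈ [0.3956, 0.6044]
Σpᵢ² = (1296 + 3025)/91² = 4321/8281
Gini = 1 - Σpᵢ² = 1 - 4321/8281 = 0.4782

0.4782


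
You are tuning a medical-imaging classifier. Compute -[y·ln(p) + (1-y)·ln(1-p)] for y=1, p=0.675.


BCE = -[y·ln(p) + (1-y)·ln(1-p)]
= -1·ln(0.675) - 0
= -ln(0.675) = 0.393

0.393


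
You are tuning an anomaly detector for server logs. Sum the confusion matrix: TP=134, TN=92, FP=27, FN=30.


Total = TP + TN + FP + FN
= 134 + 92 + 27 + 30
= 283
(Predicted positive: 161, predicted negative: 122)

283


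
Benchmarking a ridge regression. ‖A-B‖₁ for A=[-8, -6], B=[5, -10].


d = |-8-5| + |-6+ 10|
  = 13 + 4
  = 17

17


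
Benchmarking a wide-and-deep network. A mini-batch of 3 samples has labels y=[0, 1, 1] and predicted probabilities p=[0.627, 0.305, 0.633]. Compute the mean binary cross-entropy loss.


L[0] = -ln(1-0.627) = -ln(0.373) = 0.9862
L[1] = -ln(0.305) = 1.1874
L[2] = -ln(0.633) = 0.4573
mean = (0.9862 + 1.1874 + 0.4573)/3 = 0.877

0.877


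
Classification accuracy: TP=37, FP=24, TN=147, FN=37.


Accuracy = (TP+TN)/(TP+TN+FP+FN)
= (37+147)/(245)
= 184/245 = 75.1%

75.1%


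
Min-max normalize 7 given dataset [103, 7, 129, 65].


min=7, max=129
(7-7)/(129-7) = 0/122 = 0.0

0.0


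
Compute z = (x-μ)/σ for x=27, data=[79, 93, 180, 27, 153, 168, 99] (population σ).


μ = 114.1429, σ = 51.0642
z = (27 - 114.1429)/51.0642 = -1.7065

-1.7065


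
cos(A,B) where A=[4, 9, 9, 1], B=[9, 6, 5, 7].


A·B = 4·9 + 9·6 + 9·5 + 1·7 = 142
‖A‖ = √179 = 13.3791, ‖B‖ = √191 = 13.8203
cos = 142/(√179·√191) = 142/√34189 = 0.768

0.768


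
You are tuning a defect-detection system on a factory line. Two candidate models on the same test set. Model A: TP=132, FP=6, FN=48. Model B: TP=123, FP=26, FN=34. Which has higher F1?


Model A: P=132/138=0.9565, R=132/180=0.7333, F1=2PR/(P+R)=2TP/(2TP+FP+FN)=264/318=0.8302
Model B: P=123/149=0.8255, R=123/157=0.7834, F1=2PR/(P+R)=2TP/(2TP+FP+FN)=246/306=0.8039
0.8302 > 0.8039 → Model A

Model A


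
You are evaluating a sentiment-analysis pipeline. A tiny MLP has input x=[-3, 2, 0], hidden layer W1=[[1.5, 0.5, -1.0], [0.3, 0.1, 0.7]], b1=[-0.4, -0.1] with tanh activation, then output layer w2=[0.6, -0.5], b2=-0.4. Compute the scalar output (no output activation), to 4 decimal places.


z1[0] = (1.5)·(-3) + (0.5)·(2) + (-1.0)·(0) - 0.4 = -3.9
z1[1] = (0.3)·(-3) + (0.1)·(2) + (0.7)·(0) - 0.1 = -0.8
h = tanh(z1) = [-0.9992, -0.664]
output = (0.6)·(-0.9992) + (-0.5)·(-0.664) - 0.4 = -0.6675

-0.6675


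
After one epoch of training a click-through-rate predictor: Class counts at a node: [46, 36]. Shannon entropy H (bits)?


Probabilities: [46/82, 36/82] ≈ [0.561, 0.439]
H = -((46/82)·log₂(46/82) + (36/82)·log₂(36/82))
  = 0.9892 bits

0.9892 bits


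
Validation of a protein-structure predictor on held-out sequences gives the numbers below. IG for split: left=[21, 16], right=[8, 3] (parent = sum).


Parent = [29, 19], H_parent = 0.9685
H_left = 0.9868 (n=37), H_right = 0.8454 (n=11)
H_children = (37/48)·0.9868 + (11/48)·0.8454 = 0.9544
IG = 0.9685 - 0.9544 = 0.0141

0.0141


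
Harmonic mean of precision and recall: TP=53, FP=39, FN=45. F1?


Precision = 53/92 = 0.5761
Recall = 53/98 = 0.5408
F1 = 2·P·R/(P+R) = 2·TP/(2·TP+FP+FN) = 106/(106+39+45) = 106/190 = 0.5579

0.5579


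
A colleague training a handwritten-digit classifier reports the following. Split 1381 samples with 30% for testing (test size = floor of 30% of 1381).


Test = ⌊1381·30/100⌋ = 414
Train = 1381 - 414 = 967

Train: 967, Test: 414


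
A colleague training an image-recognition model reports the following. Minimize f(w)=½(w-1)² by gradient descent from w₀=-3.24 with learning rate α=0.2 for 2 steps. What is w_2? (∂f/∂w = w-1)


step 1: grad = -3.24-1 = -4.24; w = -3.24 - 0.2·(-4.24) = -2.392
step 2: grad = -2.392-1 = -3.392; w = -2.392 - 0.2·(-3.392) = -1.7136

-1.7136


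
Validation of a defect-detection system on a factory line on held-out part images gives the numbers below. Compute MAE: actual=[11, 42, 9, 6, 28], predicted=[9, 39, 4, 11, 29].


Absolute errors: |11-9|=2, |42-39|=3, |9-4|=5, |6-11|=5, |28-29|=1
Sum = 16
MAE = 16/5 = 16/5

16/5


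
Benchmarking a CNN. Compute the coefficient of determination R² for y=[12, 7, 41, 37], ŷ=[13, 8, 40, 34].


ȳ = 24.25
SS_res = Σ(y-ŷ)² = 12
SS_tot = Σ(y-ȳ)² = 890.75
R² = 1 - SS_res/SS_tot = 1 - 0.0135 = 0.9865

0.9865


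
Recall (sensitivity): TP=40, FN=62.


Recall = TP/(TP+FN)
= 40/(40+62)
= 40/102 = 39.22%

39.22%


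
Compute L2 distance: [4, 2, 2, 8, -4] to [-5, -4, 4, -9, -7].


d = √((4+ 5)² + (2+ 4)² + (2-4)² + (8+ 9)² + (-4+ 7)²)
  = √(81 + 36 + 4 + 289 + 9)
  = √419 = 20.4695

20.4695


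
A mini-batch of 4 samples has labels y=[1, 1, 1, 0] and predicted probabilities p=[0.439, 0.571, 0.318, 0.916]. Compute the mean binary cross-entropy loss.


L[0] = -ln(0.439) = 0.8233
L[1] = -ln(0.571) = 0.5604
L[2] = -ln(0.318) = 1.1457
L[3] = -ln(1-0.916) = -ln(0.084) = 2.4769
mean = (0.8233 + 0.5604 + 1.1457 + 2.4769)/4 = 1.2516

1.2516


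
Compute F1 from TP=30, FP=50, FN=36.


Precision = 30/80 = 0.375
Recall = 30/66 = 0.4545
F1 = 2·P·R/(P+R) = 2·TP/(2·TP+FP+FN) = 60/(60+50+36) = 60/146 = 0.411

0.411


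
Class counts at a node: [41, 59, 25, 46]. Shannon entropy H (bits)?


Probabilities: [41/171, 59/171, 25/171, 46/171] ≈ [0.2398, 0.345, 0.1462, 0.269]
H = -((41/171)·log₂(41/171) + (59/171)·log₂(59/171) + (25/171)·log₂(25/171) + (46/171)·log₂(46/171))
  = 1.9388 bits

1.9388 bits


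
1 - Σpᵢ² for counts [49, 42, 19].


Probabilities: [49/110, 42/110, 19/110] ≈ [0.4455, 0.3818, 0.1727]
Σpᵢ² = (2401 + 1764 + 361)/110² = 4526/12100
Gini = 1 - Σpᵢ² = 1 - 4526/12100 = 0.626

0.626


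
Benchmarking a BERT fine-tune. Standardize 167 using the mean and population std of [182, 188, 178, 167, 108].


μ = 164.6, σ = 29.1177
z = (167 - 164.6)/29.1177 = 0.0824

0.0824


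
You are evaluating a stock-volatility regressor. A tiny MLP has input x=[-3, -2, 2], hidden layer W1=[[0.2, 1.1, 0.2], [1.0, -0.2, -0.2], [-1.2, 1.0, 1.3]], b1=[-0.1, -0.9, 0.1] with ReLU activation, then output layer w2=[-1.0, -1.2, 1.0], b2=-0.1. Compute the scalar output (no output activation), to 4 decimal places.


z1[0] = (0.2)·(-3) + (1.1)·(-2) + (0.2)·(2) - 0.1 = -2.5
z1[1] = (1.0)·(-3) + (-0.2)·(-2) + (-0.2)·(2) - 0.9 = -3.9
z1[2] = (-1.2)·(-3) + (1.0)·(-2) + (1.3)·(2) + 0.1 = 4.3
h = ReLU(z1) = [0.0, 0.0, 4.3]
output = (-1.0)·(0.0) + (-1.2)·(0.0) + (1.0)·(4.3) - 0.1 = 4.2

4.2


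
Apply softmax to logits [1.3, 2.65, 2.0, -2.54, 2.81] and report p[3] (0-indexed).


Exponentials: e^1.3=3.6693, e^2.65=14.154, e^2.0=7.3891, e^-2.54=0.0789, e^2.81=16.6099
Sum = 41.9012
Softmax = [0.0876, 0.3378, 0.1763, 0.0019, 0.3964]
p[3] = 0.0789/41.9012 = 0.0019

0.0019


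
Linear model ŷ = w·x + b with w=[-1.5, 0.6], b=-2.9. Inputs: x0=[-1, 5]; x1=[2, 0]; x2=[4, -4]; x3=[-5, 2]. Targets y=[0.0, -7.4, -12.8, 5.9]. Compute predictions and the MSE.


ŷ0 = (-1.5)·(-1) + (0.6)·(5) - 2.9 = 1.6
ŷ1 = (-1.5)·(2) + (0.6)·(0) - 2.9 = -5.9
ŷ2 = (-1.5)·(4) + (0.6)·(-4) - 2.9 = -11.3
ŷ3 = (-1.5)·(-5) + (0.6)·(2) - 2.9 = 5.8
errors² = [2.56, 2.25, 2.25, 0.01]
MSE = 7.0700/4 = 1.7675

1.7675


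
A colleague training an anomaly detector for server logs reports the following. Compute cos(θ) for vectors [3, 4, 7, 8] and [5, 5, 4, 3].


A·B = 3·5 + 4·5 + 7·4 + 8·3 = 87
‖A‖ = √138 = 11.7473, ‖B‖ = √75 = 8.6603
cos = 87/(√138·√75) = 87/√10350 = 0.8552

0.8552


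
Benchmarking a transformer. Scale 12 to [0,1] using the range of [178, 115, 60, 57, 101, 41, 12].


min=12, max=178
(12-12)/(178-12) = 0/166 = 0.0

0.0


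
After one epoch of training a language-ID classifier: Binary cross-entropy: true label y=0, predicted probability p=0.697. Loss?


BCE = -[y·ln(p) + (1-y)·ln(1-p)]
= -0 - 1·ln(1-0.697)
= -ln(0.303) = 1.194

1.194


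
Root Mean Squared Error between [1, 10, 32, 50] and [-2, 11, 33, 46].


MSE = 27/4 = 6.75
RMSE = √(27/4) = 2.5981

2.5981


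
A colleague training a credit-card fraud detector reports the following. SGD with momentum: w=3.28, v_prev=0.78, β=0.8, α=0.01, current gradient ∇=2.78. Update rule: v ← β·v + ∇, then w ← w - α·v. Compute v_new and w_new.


v_new = 0.8·0.78 + 2.78 = 0.624 + 2.78 = 3.404
w_new = 3.28 - 0.01·3.404 = 3.28 - 0.03404 = 3.24596

v_new=3.404, w_new=3.24596


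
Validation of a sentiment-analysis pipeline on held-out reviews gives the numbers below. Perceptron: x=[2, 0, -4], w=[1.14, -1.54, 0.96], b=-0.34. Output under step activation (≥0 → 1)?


z = (2)·(1.14) + (0)·(-1.54) + (-4)·(0.96) - 0.34
  = -1.9
step(z) = 0 (z<0)

0


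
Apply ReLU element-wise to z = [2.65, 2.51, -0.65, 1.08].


ReLU(2.65) = max(0, 2.65) = 2.65
ReLU(2.51) = max(0, 2.51) = 2.51
ReLU(-0.65) = max(0, -0.65) = 0.0
ReLU(1.08) = max(0, 1.08) = 1.08
result = [2.65, 2.51, 0.0, 1.08]

[2.65, 2.51, 0.0, 1.08]


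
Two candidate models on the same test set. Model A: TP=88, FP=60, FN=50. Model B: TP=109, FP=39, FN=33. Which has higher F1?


Model A: P=88/148=0.5946, R=88/138=0.6377, F1=2PR/(P+R)=2TP/(2TP+FP+FN)=176/286=0.6154
Model B: P=109/148=0.7365, R=109/142=0.7676, F1=2PR/(P+R)=2TP/(2TP+FP+FN)=218/290=0.7517
0.6154 < 0.7517 → Model B

Model B


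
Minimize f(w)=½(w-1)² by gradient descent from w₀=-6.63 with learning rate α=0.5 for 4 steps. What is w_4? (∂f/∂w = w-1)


step 1: grad = -6.63-1 = -7.63; w = -6.63 - 0.5·(-7.63) = -2.815
step 2: grad = -2.815-1 = -3.815; w = -2.815 - 0.5·(-3.815) = -0.9075
step 3: grad = -0.9075-1 = -1.9075; w = -0.9075 - 0.5·(-1.9075) = 0.04625
step 4: grad = 0.04625-1 = -0.95375; w = 0.04625 - 0.5·(-0.95375) = 0.523125

0.523125


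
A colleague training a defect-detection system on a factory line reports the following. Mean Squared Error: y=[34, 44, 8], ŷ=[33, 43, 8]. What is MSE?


Squared errors: (34-33)²=1, (44-43)²=1, (8-8)²=0
Sum = 2
MSE = 2/3 = 2/3

2/3


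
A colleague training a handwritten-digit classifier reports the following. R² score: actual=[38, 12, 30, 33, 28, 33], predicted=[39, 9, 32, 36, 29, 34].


ȳ = 29
SS_res = Σ(y-ŷ)² = 25
SS_tot = Σ(y-ȳ)² = 404
R² = 1 - SS_res/SS_tot = 1 - 0.0619 = 0.9381

0.9381


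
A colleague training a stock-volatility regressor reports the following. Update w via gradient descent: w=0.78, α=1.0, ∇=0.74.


w_new = w - α·∇
= 0.78 - 1.0·0.74
= 0.78 - 0.74
= 0.04

0.04


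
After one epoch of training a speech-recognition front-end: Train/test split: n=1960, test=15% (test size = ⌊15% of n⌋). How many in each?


Test = ⌊1960·15/100⌋ = 294
Train = 1960 - 294 = 1666

Train: 1666, Test: 294


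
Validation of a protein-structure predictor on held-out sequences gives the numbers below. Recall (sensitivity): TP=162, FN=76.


Recall = TP/(TP+FN)
= 162/(162+76)
= 162/238 = 68.07%

68.07%


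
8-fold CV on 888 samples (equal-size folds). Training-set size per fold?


Fold size = 888/8 = 111
Training per fold = 888 - 111 = 777

777


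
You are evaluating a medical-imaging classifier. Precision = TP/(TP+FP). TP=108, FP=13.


Precision = TP/(TP+FP)
= 108/(108+13)
= 108/121 = 89.26%

89.26%


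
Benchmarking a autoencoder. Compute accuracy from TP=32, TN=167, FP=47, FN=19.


Accuracy = (TP+TN)/(TP+TN+FP+FN)
= (32+167)/(265)
= 199/265 = 75.09%

75.09%


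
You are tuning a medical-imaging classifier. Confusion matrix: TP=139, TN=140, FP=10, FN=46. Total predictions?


Total = TP + TN + FP + FN
= 139 + 140 + 10 + 46
= 335
(Predicted positive: 149, predicted negative: 186)

335


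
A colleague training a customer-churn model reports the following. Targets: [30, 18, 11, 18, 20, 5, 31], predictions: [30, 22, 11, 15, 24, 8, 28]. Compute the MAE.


Absolute errors: |30-30|=0, |18-22|=4, |11-11|=0, |18-15|=3, |20-24|=4, |5-8|=3, |31-28|=3
Sum = 17
MAE = 17/7 = 17/7

17/7


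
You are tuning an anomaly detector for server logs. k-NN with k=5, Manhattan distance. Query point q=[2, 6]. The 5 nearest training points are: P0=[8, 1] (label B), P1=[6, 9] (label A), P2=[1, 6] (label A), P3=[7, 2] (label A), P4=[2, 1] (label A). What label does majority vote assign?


d(q,P0) = 11  (label B)
d(q,P1) = 7  (label A)
d(q,P2) = 1  (label A)
d(q,P3) = 9  (label A)
d(q,P4) = 5  (label A)
Votes: A=4, B=1
Majority → A

A


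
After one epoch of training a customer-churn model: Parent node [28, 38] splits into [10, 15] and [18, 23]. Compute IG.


Parent = [28, 38], H_parent = 0.9834
H_left = 0.971 (n=25), H_right = 0.9892 (n=41)
H_children = (25/66)·0.971 + (41/66)·0.9892 = 0.9823
IG = 0.9834 - 0.9823 = 0.0011

0.0011


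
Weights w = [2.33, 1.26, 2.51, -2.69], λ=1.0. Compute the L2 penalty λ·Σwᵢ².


‖w‖₂² = (2.33)² + (1.26)² + (2.51)² + (-2.69)²
     = 5.4289 + 1.5876 + 6.3001 + 7.2361
     = 20.5527
λ·‖w‖₂² = 1.0·20.5527 = 20.5527

20.5527


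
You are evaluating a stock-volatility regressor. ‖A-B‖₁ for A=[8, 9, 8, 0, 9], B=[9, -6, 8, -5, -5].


d = |8-9| + |9+ 6| + |8-8| + |0+ 5| + |9+ 5|
  = 1 + 15 + 0 + 5 + 14
  = 35

35


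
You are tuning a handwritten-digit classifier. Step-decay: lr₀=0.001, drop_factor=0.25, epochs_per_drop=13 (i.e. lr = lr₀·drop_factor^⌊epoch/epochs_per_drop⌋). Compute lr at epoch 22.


n_drops = ⌊22/13⌋ = 1
lr = 0.001·0.25^1 = 0.001·0.25 = 0.00025

0.00025


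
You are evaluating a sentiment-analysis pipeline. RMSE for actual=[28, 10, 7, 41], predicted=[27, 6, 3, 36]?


MSE = 58/4 = 14.5
RMSE = √(58/4) = 3.8079

3.8079


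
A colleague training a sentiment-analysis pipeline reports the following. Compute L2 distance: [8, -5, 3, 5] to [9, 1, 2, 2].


d = √((8-9)² + (-5-1)² + (3-2)² + (5-2)²)
  = √(1 + 36 + 1 + 9)
  = √47 = 6.8557

6.8557


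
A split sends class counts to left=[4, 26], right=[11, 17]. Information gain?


Parent = [15, 43], H_parent = 0.8247
H_left = 0.5665 (n=30), H_right = 0.9666 (n=28)
H_children = (30/58)·0.5665 + (28/58)·0.9666 = 0.7597
IG = 0.8247 - 0.7597 = 0.065

0.065


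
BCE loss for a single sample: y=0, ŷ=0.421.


BCE = -[y·ln(p) + (1-y)·ln(1-p)]
= -0 - 1·ln(1-0.421)
= -ln(0.579) = 0.5465

0.5465


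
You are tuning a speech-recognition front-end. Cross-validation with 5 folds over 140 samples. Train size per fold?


Fold size = 140/5 = 28
Training per fold = 140 - 28 = 112

112


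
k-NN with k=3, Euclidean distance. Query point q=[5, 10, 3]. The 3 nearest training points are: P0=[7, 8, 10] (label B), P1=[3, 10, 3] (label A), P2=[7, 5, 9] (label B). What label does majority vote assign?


d(q,P0) = 7.5498  (label B)
d(q,P1) = 2.0  (label A)
d(q,P2) = 8.0623  (label B)
Votes: A=1, B=2
Majority → B

B


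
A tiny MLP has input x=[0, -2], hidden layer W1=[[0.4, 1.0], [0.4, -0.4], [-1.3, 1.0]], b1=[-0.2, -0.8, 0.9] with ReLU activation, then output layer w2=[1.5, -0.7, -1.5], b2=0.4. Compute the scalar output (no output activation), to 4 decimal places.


z1[0] = (0.4)·(0) + (1.0)·(-2) - 0.2 = -2.2
z1[1] = (0.4)·(0) + (-0.4)·(-2) - 0.8 = 0.0
z1[2] = (-1.3)·(0) + (1.0)·(-2) + 0.9 = -1.1
h = ReLU(z1) = [0.0, 0.0, 0.0]
output = (1.5)·(0.0) + (-0.7)·(0.0) + (-1.5)·(0.0) + 0.4 = 0.4

0.4


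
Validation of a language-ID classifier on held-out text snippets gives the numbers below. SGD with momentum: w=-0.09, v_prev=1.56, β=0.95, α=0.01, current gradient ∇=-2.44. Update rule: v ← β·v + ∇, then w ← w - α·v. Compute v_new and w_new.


v_new = 0.95·1.56 - 2.44 = 1.482 - 2.44 = -0.958
w_new = -0.09 - 0.01·-0.958 = -0.09 + 0.00958 = -0.08042

v_new=-0.958, w_new=-0.08042


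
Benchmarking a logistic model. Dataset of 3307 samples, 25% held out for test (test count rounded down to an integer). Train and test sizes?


Test = ⌊3307·25/100⌋ = 826
Train = 3307 - 826 = 2481

Train: 2481, Test: 826


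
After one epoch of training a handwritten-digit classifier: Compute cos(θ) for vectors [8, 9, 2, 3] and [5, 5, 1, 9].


A·B = 8·5 + 9·5 + 2·1 + 3·9 = 114
‖A‖ = √158 = 12.5698, ‖B‖ = √132 = 11.4891
cos = 114/(√158·√132) = 114/√20856 = 0.7894

0.7894


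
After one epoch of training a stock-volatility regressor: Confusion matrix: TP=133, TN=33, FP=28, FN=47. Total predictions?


Total = TP + TN + FP + FN
= 133 + 33 + 28 + 47
= 241
(Predicted positive: 161, predicted negative: 80)

241


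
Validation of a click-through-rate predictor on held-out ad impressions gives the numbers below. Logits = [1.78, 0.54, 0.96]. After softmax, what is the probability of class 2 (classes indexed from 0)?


Exponentials: e^1.78=5.9299, e^0.54=1.716, e^0.96=2.6117
Sum = 10.2576
Softmax = [0.5781, 0.1673, 0.2546]
p[2] = 2.6117/10.2576 = 0.2546

0.2546


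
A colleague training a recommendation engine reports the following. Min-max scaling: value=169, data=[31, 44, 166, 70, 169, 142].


min=31, max=169
(169-31)/(169-31) = 138/138 = 1.0

1.0


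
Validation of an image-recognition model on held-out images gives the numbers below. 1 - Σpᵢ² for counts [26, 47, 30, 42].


Probabilities: [26/145, 47/145, 30/145, 42/145] ≈ [0.1793, 0.3241, 0.2069, 0.2897]
Σpᵢ² = (676 + 2209 + 900 + 1764)/145² = 5549/21025
Gini = 1 - Σpᵢ² = 1 - 5549/21025 = 0.7361

0.7361


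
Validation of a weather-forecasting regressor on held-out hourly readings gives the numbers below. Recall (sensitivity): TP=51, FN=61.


Recall = TP/(TP+FN)
= 51/(51+61)
= 51/112 = 45.54%

45.54%


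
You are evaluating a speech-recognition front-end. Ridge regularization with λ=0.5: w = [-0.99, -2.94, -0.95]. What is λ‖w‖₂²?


‖w‖₂² = (-0.99)² + (-2.94)² + (-0.95)²
     = 0.9801 + 8.6436 + 0.9025
     = 10.5262
λ·‖w‖₂² = 0.5·10.5262 = 5.2631

5.2631


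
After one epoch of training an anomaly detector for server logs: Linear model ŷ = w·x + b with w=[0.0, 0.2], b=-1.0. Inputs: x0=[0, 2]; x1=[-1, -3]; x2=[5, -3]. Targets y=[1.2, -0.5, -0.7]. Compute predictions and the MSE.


ŷ0 = (0.0)·(0) + (0.2)·(2) - 1.0 = -0.6
ŷ1 = (0.0)·(-1) + (0.2)·(-3) - 1.0 = -1.6
ŷ2 = (0.0)·(5) + (0.2)·(-3) - 1.0 = -1.6
errors² = [3.24, 1.21, 0.81]
MSE = 5.2600/3 = 1.7533

1.7533


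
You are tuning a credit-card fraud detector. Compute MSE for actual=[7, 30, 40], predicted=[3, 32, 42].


Squared errors: (7-3)²=16, (30-32)²=4, (40-42)²=4
Sum = 24
MSE = 24/3 = 8

8


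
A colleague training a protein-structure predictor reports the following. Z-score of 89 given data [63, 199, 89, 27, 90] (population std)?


μ = 93.6, σ = 57.4721
z = (89 - 93.6)/57.4721 = -0.08

-0.08


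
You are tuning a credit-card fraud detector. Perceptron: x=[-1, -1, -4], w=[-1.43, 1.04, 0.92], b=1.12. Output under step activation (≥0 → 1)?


z = (-1)·(-1.43) + (-1)·(1.04) + (-4)·(0.92) + 1.12
  = -2.17
step(z) = 0 (z<0)

0


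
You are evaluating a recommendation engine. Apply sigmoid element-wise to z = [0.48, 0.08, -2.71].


σ(0.48) = 1/(1+e^-0.48) = 0.6177
σ(0.08) = 1/(1+e^-0.08) = 0.52
σ(-2.71) = 1/(1+e^2.71) = 0.0624
result = [0.6177, 0.52, 0.0624]

[0.6177, 0.52, 0.0624]


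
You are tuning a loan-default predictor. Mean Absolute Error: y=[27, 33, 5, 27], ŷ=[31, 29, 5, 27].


Absolute errors: |27-31|=4, |33-29|=4, |5-5|=0, |27-27|=0
Sum = 8
MAE = 8/4 = 2

2


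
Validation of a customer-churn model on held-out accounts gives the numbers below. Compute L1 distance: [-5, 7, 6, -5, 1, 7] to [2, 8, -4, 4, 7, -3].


d = |-5-2| + |7-8| + |6+ 4| + |-5-4| + |1-7| + |7+ 3|
  = 7 + 1 + 10 + 9 + 6 + 10
  = 43

43


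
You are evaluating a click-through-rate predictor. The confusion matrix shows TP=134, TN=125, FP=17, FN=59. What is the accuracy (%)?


Accuracy = (TP+TN)/(TP+TN+FP+FN)
= (134+125)/(335)
= 259/335 = 77.31%

77.31%


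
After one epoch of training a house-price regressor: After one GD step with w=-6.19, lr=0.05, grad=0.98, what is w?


w_new = w - α·∇
= -6.19 - 0.05·0.98
= -6.19 - 0.049
= -6.239

-6.239


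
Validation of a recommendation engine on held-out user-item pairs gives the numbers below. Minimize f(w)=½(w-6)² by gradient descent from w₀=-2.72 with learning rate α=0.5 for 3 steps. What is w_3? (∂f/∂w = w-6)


step 1: grad = -2.72-6 = -8.72; w = -2.72 - 0.5·(-8.72) = 1.64
step 2: grad = 1.64-6 = -4.36; w = 1.64 - 0.5·(-4.36) = 3.82
step 3: grad = 3.82-6 = -2.18; w = 3.82 - 0.5·(-2.18) = 4.91

4.91


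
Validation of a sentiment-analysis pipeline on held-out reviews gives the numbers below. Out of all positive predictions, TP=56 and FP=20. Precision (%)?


Precision = TP/(TP+FP)
= 56/(56+20)
= 56/76 = 73.68%

73.68%


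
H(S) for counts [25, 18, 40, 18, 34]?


Probabilities: [25/135, 18/135, 40/135, 18/135, 34/135] ≈ [0.1852, 0.1333, 0.2963, 0.1333, 0.2519]
H = -((25/135)·log₂(25/135) + (18/135)·log₂(18/135) + (40/135)·log₂(40/135) + (18/135)·log₂(18/135) + (34/135)·log₂(34/135))
  = 2.2467 bits

2.2467 bits


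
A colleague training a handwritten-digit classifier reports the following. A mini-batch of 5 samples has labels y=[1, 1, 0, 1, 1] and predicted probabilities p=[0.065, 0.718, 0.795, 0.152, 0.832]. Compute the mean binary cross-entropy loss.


L[0] = -ln(0.065) = 2.7334
L[1] = -ln(0.718) = 0.3313
L[2] = -ln(1-0.795) = -ln(0.205) = 1.5847
L[3] = -ln(0.152) = 1.8839
L[4] = -ln(0.832) = 0.1839
mean = (2.7334 + 0.3313 + 1.5847 + 1.8839 + 0.1839)/5 = 1.3434

1.3434


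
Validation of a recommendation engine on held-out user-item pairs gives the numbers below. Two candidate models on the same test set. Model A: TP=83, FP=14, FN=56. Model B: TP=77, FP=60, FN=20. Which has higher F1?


Model A: P=83/97=0.8557, R=83/139=0.5971, F1=2PR/(P+R)=2TP/(2TP+FP+FN)=166/236=0.7034
Model B: P=77/137=0.562, R=77/97=0.7938, F1=2PR/(P+R)=2TP/(2TP+FP+FN)=154/234=0.6581
0.7034 > 0.6581 → Model A

Model A


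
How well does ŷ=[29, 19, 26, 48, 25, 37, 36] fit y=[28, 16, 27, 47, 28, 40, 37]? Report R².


ȳ = 31.8571
SS_res = Σ(y-ŷ)² = 31
SS_tot = Σ(y-ȳ)² = 626.86
R² = 1 - SS_res/SS_tot = 1 - 0.0495 = 0.9505

0.9505


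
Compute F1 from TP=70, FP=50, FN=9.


Precision = 70/120 = 0.5833
Recall = 70/79 = 0.8861
F1 = 2·P·R/(P+R) = 2·TP/(2·TP+FP+FN) = 140/(140+50+9) = 140/199 = 0.7035

0.7035


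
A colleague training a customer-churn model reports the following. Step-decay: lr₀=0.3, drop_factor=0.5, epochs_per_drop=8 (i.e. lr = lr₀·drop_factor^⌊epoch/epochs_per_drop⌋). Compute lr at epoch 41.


n_drops = ⌊41/8⌋ = 5
lr = 0.3·0.5^5 = 0.3·0.03125 = 0.009375

0.009375


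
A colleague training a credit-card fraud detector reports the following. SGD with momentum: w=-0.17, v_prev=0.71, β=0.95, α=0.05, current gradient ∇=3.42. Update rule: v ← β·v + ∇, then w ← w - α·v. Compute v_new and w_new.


v_new = 0.95·0.71 + 3.42 = 0.6745 + 3.42 = 4.0945
w_new = -0.17 - 0.05·4.0945 = -0.17 - 0.204725 = -0.374725

v_new=4.0945, w_new=-0.374725


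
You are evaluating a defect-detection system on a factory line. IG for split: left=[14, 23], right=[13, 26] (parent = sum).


Parent = [27, 49], H_parent = 0.9387
H_left = 0.9569 (n=37), H_right = 0.9183 (n=39)
H_children = (37/76)·0.9569 + (39/76)·0.9183 = 0.9371
IG = 0.9387 - 0.9371 = 0.0016

0.0016


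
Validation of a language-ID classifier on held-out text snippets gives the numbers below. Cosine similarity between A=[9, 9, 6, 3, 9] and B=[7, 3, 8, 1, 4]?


A·B = 9·7 + 9·3 + 6·8 + 3·1 + 9·4 = 177
‖A‖ = √288 = 16.9706, ‖B‖ = √139 = 11.7898
cos = 177/(√288·√139) = 177/√40032 = 0.8846

0.8846


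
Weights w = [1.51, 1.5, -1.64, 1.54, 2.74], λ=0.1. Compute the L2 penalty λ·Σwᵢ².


‖w‖₂² = (1.51)² + (1.5)² + (-1.64)² + (1.54)² + (2.74)²
     = 2.2801 + 2.25 + 2.6896 + 2.3716 + 7.5076
     = 17.0989
λ·‖w‖₂² = 0.1·17.0989 = 1.70989

1.70989


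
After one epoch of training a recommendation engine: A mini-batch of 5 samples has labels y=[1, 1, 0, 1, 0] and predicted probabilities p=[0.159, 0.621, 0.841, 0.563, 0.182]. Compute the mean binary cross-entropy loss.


L[0] = -ln(0.159) = 1.8389
L[1] = -ln(0.621) = 0.4764
L[2] = -ln(1-0.841) = -ln(0.159) = 1.8389
L[3] = -ln(0.563) = 0.5745
L[4] = -ln(1-0.182) = -ln(0.818) = 0.2009
mean = (1.8389 + 0.4764 + 1.8389 + 0.5745 + 0.2009)/5 = 0.9859

0.9859


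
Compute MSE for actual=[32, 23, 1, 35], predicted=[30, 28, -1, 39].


Squared errors: (32-30)²=4, (23-28)²=25, (1+ 1)²=4, (35-39)²=16
Sum = 49
MSE = 49/4 = 49/4

49/4


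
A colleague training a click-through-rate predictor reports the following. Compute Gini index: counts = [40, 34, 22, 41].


Probabilities: [40/137, 34/137, 22/137, 41/137] ≈ [0.292, 0.2482, 0.1606, 0.2993]
Σpᵢ² = (1600 + 1156 + 484 + 1681)/137² = 4921/18769
Gini = 1 - Σpᵢ² = 1 - 4921/18769 = 0.7378

0.7378


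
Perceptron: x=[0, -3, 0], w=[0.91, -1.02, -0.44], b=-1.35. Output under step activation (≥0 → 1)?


z = (0)·(0.91) + (-3)·(-1.02) + (0)·(-0.44) - 1.35
  = 1.71
step(z) = 1 (z≥0)

1


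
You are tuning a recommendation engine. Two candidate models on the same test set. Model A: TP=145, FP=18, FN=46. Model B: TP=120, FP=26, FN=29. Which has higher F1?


Model A: P=145/163=0.8896, R=145/191=0.7592, F1=2PR/(P+R)=2TP/(2TP+FP+FN)=290/354=0.8192
Model B: P=120/146=0.8219, R=120/149=0.8054, F1=2PR/(P+R)=2TP/(2TP+FP+FN)=240/295=0.8136
0.8192 > 0.8136 → Model A

Model A


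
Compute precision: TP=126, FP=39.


Precision = TP/(TP+FP)
= 126/(126+39)
= 126/165 = 76.36%

76.36%


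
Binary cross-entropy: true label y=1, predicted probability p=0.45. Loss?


BCE = -[y·ln(p) + (1-y)·ln(1-p)]
= -1·ln(0.45) - 0
= -ln(0.45) = 0.7985

0.7985


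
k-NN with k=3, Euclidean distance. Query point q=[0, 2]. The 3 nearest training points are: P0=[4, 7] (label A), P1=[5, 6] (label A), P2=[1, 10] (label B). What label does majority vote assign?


d(q,P0) = 6.4031  (label A)
d(q,P1) = 6.4031  (label A)
d(q,P2) = 8.0623  (label B)
Votes: A=2, B=1
Majority → A

A


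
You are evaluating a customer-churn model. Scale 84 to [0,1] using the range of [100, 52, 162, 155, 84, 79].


min=52, max=162
(84-52)/(162-52) = 32/110 = 0.2909

0.2909


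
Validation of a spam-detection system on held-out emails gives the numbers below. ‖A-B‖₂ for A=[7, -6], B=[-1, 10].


d = √((7+ 1)² + (-6-10)²)
  = √(64 + 256)
  = √320 = 17.8885

17.8885


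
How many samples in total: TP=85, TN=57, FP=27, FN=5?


Total = TP + TN + FP + FN
= 85 + 57 + 27 + 5
= 174
(Predicted positive: 112, predicted negative: 62)

174


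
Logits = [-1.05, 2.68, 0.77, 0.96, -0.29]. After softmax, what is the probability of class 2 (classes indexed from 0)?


Exponentials: e^-1.05=0.3499, e^2.68=14.5851, e^0.77=2.1598, e^0.96=2.6117, e^-0.29=0.7483
Sum = 20.4548
Softmax = [0.0171, 0.713, 0.1056, 0.1277, 0.0366]
p[2] = 2.1598/20.4548 = 0.1056

0.1056


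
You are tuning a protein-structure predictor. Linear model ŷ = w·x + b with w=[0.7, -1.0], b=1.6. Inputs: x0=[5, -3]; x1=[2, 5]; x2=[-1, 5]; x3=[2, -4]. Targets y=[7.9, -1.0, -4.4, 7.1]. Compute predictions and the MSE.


ŷ0 = (0.7)·(5) + (-1.0)·(-3) + 1.6 = 8.1
ŷ1 = (0.7)·(2) + (-1.0)·(5) + 1.6 = -2.0
ŷ2 = (0.7)·(-1) + (-1.0)·(5) + 1.6 = -4.1
ŷ3 = (0.7)·(2) + (-1.0)·(-4) + 1.6 = 7.0
errors² = [0.04, 1.0, 0.09, 0.01]
MSE = 1.1400/4 = 0.285

0.285


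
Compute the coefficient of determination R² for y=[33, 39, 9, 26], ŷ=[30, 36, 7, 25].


ȳ = 26.75
SS_res = Σ(y-ŷ)² = 23
SS_tot = Σ(y-ȳ)² = 504.75
R² = 1 - SS_res/SS_tot = 1 - 0.0456 = 0.9544

0.9544


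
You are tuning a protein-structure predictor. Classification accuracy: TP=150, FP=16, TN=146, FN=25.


Accuracy = (TP+TN)/(TP+TN+FP+FN)
= (150+146)/(337)
= 296/337 = 87.83%

87.83%


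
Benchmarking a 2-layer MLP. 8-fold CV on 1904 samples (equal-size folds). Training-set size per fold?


Fold size = 1904/8 = 238
Training per fold = 1904 - 238 = 1666

1666


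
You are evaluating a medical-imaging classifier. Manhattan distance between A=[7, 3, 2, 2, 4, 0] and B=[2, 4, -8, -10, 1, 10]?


d = |7-2| + |3-4| + |2+ 8| + |2+ 10| + |4-1| + |0-10|
  = 5 + 1 + 10 + 12 + 3 + 10
  = 41

41


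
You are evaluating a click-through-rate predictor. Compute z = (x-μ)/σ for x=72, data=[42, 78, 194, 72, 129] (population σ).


μ = 103, σ = 53.4116
z = (72 - 103)/53.4116 = -0.5804

-0.5804


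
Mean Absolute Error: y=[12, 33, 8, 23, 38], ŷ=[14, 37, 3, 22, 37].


Absolute errors: |12-14|=2, |33-37|=4, |8-3|=5, |23-22|=1, |38-37|=1
Sum = 13
MAE = 13/5 = 13/5

13/5


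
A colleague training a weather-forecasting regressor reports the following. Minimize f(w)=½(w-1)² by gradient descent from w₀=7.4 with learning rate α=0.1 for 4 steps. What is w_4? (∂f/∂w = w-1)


step 1: grad = 7.4-1 = 6.4; w = 7.4 - 0.1·(6.4) = 6.76
step 2: grad = 6.76-1 = 5.76; w = 6.76 - 0.1·(5.76) = 6.184
step 3: grad = 6.184-1 = 5.184; w = 6.184 - 0.1·(5.184) = 5.6656
step 4: grad = 5.6656-1 = 4.6656; w = 5.6656 - 0.1·(4.6656) = 5.19904

5.19904


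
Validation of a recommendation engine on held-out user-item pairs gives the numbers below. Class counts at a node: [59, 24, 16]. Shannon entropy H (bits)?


Probabilities: [59/99, 24/99, 16/99] ≈ [0.596, 0.2424, 0.1616]
H = -((59/99)·log₂(59/99) + (24/99)·log₂(24/99) + (16/99)·log₂(16/99))
  = 1.3656 bits

1.3656 bits


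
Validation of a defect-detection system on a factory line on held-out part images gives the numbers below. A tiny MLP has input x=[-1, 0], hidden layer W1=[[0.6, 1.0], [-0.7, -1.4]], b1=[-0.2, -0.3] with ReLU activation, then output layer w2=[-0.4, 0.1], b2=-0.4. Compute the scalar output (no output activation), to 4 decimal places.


z1[0] = (0.6)·(-1) + (1.0)·(0) - 0.2 = -0.8
z1[1] = (-0.7)·(-1) + (-1.4)·(0) - 0.3 = 0.4
h = ReLU(z1) = [0.0, 0.4]
output = (-0.4)·(0.0) + (0.1)·(0.4) - 0.4 = -0.36

-0.36


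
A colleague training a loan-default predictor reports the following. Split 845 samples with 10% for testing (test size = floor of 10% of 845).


Test = ⌊845·10/100⌋ = 84
Train = 845 - 84 = 761

Train: 761, Test: 84


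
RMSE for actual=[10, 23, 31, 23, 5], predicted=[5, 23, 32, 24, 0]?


MSE = 52/5 = 10.4
RMSE = √(52/5) = 3.2249

3.2249


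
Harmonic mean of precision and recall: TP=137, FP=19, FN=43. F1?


Precision = 137/156 = 0.8782
Recall = 137/180 = 0.7611
F1 = 2·P·R/(P+R) = 2·TP/(2·TP+FP+FN) = 274/(274+19+43) = 274/336 = 0.8155

0.8155


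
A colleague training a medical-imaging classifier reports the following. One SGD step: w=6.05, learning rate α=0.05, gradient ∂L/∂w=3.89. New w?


w_new = w - α·∇
= 6.05 - 0.05·3.89
= 6.05 - 0.1945
= 5.8555

5.8555


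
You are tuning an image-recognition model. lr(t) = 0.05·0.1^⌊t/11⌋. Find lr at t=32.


n_drops = ⌊32/11⌋ = 2
lr = 0.05·0.1^2 = 0.05·0.01 = 0.0005

0.0005


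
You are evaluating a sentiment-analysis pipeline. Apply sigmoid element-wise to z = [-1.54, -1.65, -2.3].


σ(-1.54) = 1/(1+e^1.54) = 0.1765
σ(-1.65) = 1/(1+e^1.65) = 0.1611
σ(-2.3) = 1/(1+e^2.3) = 0.0911
result = [0.1765, 0.1611, 0.0911]

[0.1765, 0.1611, 0.0911]


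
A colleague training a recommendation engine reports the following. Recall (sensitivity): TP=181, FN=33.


Recall = TP/(TP+FN)
= 181/(181+33)
= 181/214 = 84.58%

84.58%


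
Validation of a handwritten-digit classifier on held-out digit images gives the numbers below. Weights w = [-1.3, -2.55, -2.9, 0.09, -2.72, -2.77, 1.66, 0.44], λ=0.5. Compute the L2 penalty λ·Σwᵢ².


‖w‖₂² = (-1.3)² + (-2.55)² + (-2.9)² + (0.09)² + (-2.72)² + (-2.77)² + (1.66)² + (0.44)²
     = 1.69 + 6.5025 + 8.41 + 0.0081 + 7.3984 + 7.6729 + 2.7556 + 0.1936
     = 34.6311
λ·‖w‖₂² = 0.5·34.6311 = 17.31555

17.31555


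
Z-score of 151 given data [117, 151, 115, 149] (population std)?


μ = 133, σ = 17.0294
z = (151 - 133)/17.0294 = 1.057

1.057


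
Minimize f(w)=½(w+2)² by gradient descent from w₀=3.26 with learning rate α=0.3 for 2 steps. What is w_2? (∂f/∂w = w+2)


step 1: grad = 3.26+2 = 5.26; w = 3.26 - 0.3·(5.26) = 1.682
step 2: grad = 1.682+2 = 3.682; w = 1.682 - 0.3·(3.682) = 0.5774

0.5774


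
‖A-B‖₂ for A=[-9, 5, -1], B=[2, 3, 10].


d = √((-9-2)² + (5-3)² + (-1-10)²)
  = √(121 + 4 + 121)
  = √246 = 15.6844

15.6844


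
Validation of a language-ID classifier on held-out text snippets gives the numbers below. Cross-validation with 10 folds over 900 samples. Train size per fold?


Fold size = 900/10 = 90
Training per fold = 900 - 90 = 810

810


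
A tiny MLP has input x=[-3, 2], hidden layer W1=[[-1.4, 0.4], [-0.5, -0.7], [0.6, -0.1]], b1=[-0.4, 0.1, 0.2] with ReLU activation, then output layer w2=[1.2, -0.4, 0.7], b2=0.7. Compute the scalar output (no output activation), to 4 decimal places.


z1[0] = (-1.4)·(-3) + (0.4)·(2) - 0.4 = 4.6
z1[1] = (-0.5)·(-3) + (-0.7)·(2) + 0.1 = 0.2
z1[2] = (0.6)·(-3) + (-0.1)·(2) + 0.2 = -1.8
h = ReLU(z1) = [4.6, 0.2, 0.0]
output = (1.2)·(4.6) + (-0.4)·(0.2) + (0.7)·(0.0) + 0.7 = 6.14

6.14


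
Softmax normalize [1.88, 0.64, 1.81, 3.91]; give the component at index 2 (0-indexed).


Exponentials: e^1.88=6.5535, e^0.64=1.8965, e^1.81=6.1104, e^3.91=49.899
Sum = 64.4594
Softmax = [0.1017, 0.0294, 0.0948, 0.7741]
p[2] = 6.1104/64.4594 = 0.0948

0.0948


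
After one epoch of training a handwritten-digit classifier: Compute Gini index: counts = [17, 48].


Probabilities: [17/65, 48/65] ≈ [0.2615, 0.7385]
Σpᵢ² = (289 + 2304)/65² = 2593/4225
Gini = 1 - Σpᵢ² = 1 - 2593/4225 = 0.3863

0.3863


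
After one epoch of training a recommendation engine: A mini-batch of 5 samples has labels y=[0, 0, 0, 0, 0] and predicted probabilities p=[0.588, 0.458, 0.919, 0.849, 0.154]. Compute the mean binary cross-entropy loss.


L[0] = -ln(1-0.588) = -ln(0.412) = 0.8867
L[1] = -ln(1-0.458) = -ln(0.542) = 0.6125
L[2] = -ln(1-0.919) = -ln(0.081) = 2.5133
L[3] = -ln(1-0.849) = -ln(0.151) = 1.8905
L[4] = -ln(1-0.154) = -ln(0.846) = 0.1672
mean = (0.8867 + 0.6125 + 2.5133 + 1.8905 + 0.1672)/5 = 1.214

1.214


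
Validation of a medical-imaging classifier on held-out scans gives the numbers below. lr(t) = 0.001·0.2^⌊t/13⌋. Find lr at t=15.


n_drops = ⌊15/13⌋ = 1
lr = 0.001·0.2^1 = 0.001·0.2 = 0.0002

0.0002


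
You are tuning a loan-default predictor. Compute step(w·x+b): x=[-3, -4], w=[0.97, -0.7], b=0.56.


z = (-3)·(0.97) + (-4)·(-0.7) + 0.56
  = 0.45
step(z) = 1 (z≥0)

1


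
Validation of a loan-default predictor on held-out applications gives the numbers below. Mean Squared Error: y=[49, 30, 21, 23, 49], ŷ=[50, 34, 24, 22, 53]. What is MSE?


Squared errors: (49-50)²=1, (30-34)²=16, (21-24)²=9, (23-22)²=1, (49-53)²=16
Sum = 43
MSE = 43/5 = 43/5

43/5


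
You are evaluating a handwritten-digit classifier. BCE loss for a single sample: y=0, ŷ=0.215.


BCE = -[y·ln(p) + (1-y)·ln(1-p)]
= -0 - 1·ln(1-0.215)
= -ln(0.785) = 0.2421

0.2421


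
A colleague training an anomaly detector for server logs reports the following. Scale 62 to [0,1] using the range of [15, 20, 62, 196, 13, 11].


min=11, max=196
(62-11)/(196-11) = 51/185 = 0.2757

0.2757


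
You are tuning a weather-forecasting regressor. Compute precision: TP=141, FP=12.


Precision = TP/(TP+FP)
= 141/(141+12)
= 141/153 = 92.16%

92.16%


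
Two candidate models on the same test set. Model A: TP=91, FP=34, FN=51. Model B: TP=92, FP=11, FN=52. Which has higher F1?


Model A: P=91/125=0.728, R=91/142=0.6408, F1=2PR/(P+R)=2TP/(2TP+FP+FN)=182/267=0.6816
Model B: P=92/103=0.8932, R=92/144=0.6389, F1=2PR/(P+R)=2TP/(2TP+FP+FN)=184/247=0.7449
0.6816 < 0.7449 → Model B

Model B


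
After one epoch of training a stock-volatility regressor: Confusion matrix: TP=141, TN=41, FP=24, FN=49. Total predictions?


Total = TP + TN + FP + FN
= 141 + 41 + 24 + 49
= 255
(Predicted positive: 165, predicted negative: 90)

255


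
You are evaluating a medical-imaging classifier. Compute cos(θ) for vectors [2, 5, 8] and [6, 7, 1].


A·B = 2·6 + 5·7 + 8·1 = 55
‖A‖ = √93 = 9.6437, ‖B‖ = √86 = 9.2736
cos = 55/(√93·√86) = 55/√7998 = 0.615

0.615


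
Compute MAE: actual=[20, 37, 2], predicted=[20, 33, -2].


Absolute errors: |20-20|=0, |37-33|=4, |2+ 2|=4
Sum = 8
MAE = 8/3 = 8/3

8/3


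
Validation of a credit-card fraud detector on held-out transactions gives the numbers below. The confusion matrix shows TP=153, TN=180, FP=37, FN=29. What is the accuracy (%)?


Accuracy = (TP+TN)/(TP+TN+FP+FN)
= (153+180)/(399)
= 333/399 = 83.46%

83.46%


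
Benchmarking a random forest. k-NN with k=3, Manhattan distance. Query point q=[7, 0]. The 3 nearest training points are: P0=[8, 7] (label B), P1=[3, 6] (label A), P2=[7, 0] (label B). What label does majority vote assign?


d(q,P0) = 8  (label B)
d(q,P1) = 10  (label A)
d(q,P2) = 0  (label B)
Votes: A=1, B=2
Majority → B

B
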